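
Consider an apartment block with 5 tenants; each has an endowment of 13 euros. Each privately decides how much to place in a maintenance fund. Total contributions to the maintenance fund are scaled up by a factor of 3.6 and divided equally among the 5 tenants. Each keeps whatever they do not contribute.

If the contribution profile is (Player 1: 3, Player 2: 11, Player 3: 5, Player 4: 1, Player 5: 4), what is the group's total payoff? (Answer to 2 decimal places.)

Total contributed: 3 + 11 + 5 + 1 + 4 = 24; total kept: 5 × 13 − 24 = 41.
The maintenance fund pays out 3.6 × 24 = 86.40 in aggregate.
Group total = 41 + 86.40 = 127.40.

127.40 euros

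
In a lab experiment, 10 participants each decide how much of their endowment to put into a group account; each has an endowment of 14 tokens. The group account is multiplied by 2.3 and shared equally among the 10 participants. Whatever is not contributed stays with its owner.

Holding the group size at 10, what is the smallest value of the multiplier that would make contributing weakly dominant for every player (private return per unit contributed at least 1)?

A contributed unit returns (multiplier)/10 to its contributor.
This reaches 1 exactly when the multiplier is 10.

10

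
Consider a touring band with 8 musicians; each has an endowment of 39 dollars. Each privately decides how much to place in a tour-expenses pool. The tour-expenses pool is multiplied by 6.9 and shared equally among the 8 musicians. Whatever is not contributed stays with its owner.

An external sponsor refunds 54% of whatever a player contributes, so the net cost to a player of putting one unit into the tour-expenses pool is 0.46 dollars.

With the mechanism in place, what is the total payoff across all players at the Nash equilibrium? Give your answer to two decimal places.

With the mechanism, a contributed unit returns (6.9/8) / 0.46 = 1.8750 per unit of net cost to the contributor — now above 1 — so contributing fully is weakly dominant for every player.
So the Nash equilibrium is full contribution by all 8; the group earns 8 × (39 × 0.54 + 6.9 × 39) = 2321.28.

2321.28 dollars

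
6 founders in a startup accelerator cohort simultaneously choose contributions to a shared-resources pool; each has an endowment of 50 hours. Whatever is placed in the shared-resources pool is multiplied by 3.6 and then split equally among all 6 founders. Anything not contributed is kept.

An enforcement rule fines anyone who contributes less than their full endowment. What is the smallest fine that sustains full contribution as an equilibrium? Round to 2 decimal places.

20.00 hours

Given the others contribute fully, the best deviation is to contribute 0 (any partial contribution still incurs the fine and gives up units whose private return 0.6000 is below 1).
Deviating from 50 to 0 saves 50 hours but forfeits the deviator's share of the drop in the shared-resources pool: 3.6/6 × 50 = 30.00.
So the deviation gain is 50 − 30.00 = 20.00, and the fine must be at least 20.00 hours to wipe it out.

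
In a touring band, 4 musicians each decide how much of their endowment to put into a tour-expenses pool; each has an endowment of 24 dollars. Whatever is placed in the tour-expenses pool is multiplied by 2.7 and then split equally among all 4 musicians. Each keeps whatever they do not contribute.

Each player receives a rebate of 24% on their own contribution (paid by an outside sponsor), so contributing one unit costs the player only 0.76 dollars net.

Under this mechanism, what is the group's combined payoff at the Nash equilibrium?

The effective private return is (2.7/4) / 0.76 = 0.8882, which is still under 1, so the mechanism doesn't change anyone's dominant strategy: zero contribution.
At the Nash equilibrium no one contributes; group total payoff = 4 × 24 = 96.

96.00 dollars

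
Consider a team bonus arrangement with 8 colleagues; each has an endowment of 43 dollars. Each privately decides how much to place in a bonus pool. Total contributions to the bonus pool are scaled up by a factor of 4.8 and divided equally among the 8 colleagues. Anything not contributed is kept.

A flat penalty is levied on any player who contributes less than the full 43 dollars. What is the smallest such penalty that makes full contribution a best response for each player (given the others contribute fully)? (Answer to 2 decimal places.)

Given the others contribute fully, the best deviation is to contribute 0 (any partial contribution still incurs the fine and gives up units whose private return 0.6000 is below 1).
Deviating from 43 to 0 saves 43 dollars but forfeits the deviator's share of the drop in the bonus pool: 4.8/8 × 43 = 25.80.
So the deviation gain is 43 − 25.80 = 17.20, and the fine must be at least 17.20 dollars to wipe it out.

17.20 dollars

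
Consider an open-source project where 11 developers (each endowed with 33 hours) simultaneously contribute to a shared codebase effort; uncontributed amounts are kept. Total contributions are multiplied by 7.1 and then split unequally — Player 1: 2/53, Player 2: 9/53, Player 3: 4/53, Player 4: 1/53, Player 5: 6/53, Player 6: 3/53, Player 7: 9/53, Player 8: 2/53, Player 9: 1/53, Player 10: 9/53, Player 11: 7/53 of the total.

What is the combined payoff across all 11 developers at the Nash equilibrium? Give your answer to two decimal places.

Player j's private return per contributed unit is 7.1 × (j's share). Contributing is weakly dominant for j when that share is at least 1/7.1 = 0.1408, and contributing 0 is dominant otherwise.
Player 2, Player 7 and Player 10 are above the threshold, contributing 33 each; the remaining 8 contribute 0. Total contributed: 99.
The shared codebase effort pays out 7.1 × 99 = 702.90 in total (split across the unequal shares, but the aggregate is all that matters for the group sum).
The 8 free-riders keep 33 each, adding 264. Group total = 264 + 702.90 = 966.90.

966.90 hours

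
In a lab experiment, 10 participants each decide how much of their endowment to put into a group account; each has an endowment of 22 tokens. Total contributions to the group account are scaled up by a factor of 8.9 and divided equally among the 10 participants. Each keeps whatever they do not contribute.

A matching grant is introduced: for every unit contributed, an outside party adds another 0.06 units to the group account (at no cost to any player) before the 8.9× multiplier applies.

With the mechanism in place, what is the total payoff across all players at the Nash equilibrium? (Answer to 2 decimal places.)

220.00 tokens

The effective private return is 8.9 × 1.06 / 10 = 0.9434, which is still under 1, so the mechanism doesn't change anyone's dominant strategy: zero contribution.
Everyone keeps their endowment and the group total is 10 × 22 = 220.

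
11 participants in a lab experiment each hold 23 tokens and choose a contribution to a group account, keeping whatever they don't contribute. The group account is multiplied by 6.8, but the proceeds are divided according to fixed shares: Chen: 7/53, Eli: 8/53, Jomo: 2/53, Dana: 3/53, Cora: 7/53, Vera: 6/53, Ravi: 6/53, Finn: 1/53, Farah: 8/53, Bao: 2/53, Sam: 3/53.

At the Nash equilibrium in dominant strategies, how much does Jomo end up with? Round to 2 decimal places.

34.80 tokens

A player with share s gets back 6.8·s per unit contributed, so full contribution is dominant for anyone with s > 1/6.8 = 0.1471 and zero contribution is dominant for anyone below.
The shares above 0.1471 belong to Eli and Farah, contributing 23 each; the remaining 9 contribute 0. Total contributed: 46.
Jomo keeps 23 and receives 6.8 × 46 × 2/53 = 11.80 from the group account, for a payoff of 34.80.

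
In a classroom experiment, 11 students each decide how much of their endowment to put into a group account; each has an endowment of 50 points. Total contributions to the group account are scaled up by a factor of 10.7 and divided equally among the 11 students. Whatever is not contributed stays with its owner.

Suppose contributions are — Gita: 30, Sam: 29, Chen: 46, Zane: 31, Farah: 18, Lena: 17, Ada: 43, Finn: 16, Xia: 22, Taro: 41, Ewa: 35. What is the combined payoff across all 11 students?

3731.60 points

Total contributed: 30 + 29 + 46 + 31 + 18 + 17 + 43 + 16 + 22 + 41 + 35 = 328; total kept: 11 × 50 − 328 = 222.
The group account pays out 10.7 × 328 = 3509.60 in aggregate.
Group total = 222 + 3509.60 = 3731.60.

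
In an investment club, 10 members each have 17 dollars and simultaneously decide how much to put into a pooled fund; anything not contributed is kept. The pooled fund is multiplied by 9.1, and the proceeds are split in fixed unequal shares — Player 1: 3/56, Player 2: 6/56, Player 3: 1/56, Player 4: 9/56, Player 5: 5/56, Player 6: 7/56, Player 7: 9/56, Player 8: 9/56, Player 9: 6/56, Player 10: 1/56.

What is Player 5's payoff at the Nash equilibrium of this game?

72.25 dollars

Each unit j contributes comes back to j as 9.1 × (j's share), so j prefers to contribute only if that share exceeds 1/9.1 = 0.1099; otherwise keeping the unit dominates.
Player 4, Player 6, Player 7 and Player 8 clear that bar, contributing 17 each; the remaining 6 contribute 0. Total contributed: 68.
Player 5 keeps 17 and receives 9.1 × 68 × 5/56 = 55.25 from the pooled fund, for a payoff of 72.25.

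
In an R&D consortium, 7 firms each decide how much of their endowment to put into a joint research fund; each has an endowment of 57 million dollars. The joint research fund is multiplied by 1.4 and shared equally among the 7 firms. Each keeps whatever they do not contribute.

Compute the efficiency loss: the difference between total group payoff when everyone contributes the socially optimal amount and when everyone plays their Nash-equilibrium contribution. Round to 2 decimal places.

159.60 million dollars

Each contributed unit returns 1.4/7 = 0.2000 to its contributor — below 1 — so contributing 0 is dominant for every player. At the Nash equilibrium everyone keeps their 57, and the group total is 7 × 57 = 399.
Each contributed unit returns 1.400 to the group as a whole (0.2000 to each of 7 players), which exceeds 1, so the social optimum is full contribution: group total = 1.400 × 399 = 558.60.
Efficiency loss = 558.60 − 399 = 159.60.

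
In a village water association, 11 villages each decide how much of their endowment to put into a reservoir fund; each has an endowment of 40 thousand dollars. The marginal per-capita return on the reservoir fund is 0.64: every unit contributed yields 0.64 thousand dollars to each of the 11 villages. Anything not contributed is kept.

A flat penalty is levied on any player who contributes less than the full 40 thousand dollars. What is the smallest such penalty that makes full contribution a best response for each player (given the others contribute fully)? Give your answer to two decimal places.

Given the others contribute fully, the best deviation is to contribute 0 (any partial contribution still incurs the fine and gives up units whose private return 0.64 is below 1).
Deviating from 40 to 0 saves 40 thousand dollars but forfeits the deviator's share of the drop in the reservoir fund: 0.64 × 40 = 25.60.
So the deviation gain is 40 − 25.60 = 14.40, and the fine must be at least 14.40 thousand dollars to wipe it out.

14.40 thousand dollars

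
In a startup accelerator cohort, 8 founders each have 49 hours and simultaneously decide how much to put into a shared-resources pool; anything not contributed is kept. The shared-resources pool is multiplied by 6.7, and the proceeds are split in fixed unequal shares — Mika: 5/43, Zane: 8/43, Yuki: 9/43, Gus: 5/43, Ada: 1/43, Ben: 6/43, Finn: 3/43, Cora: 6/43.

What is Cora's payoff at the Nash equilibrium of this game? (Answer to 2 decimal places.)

Player j's private return per contributed unit is 6.7 × (j's share). Contributing is weakly dominant for j when that share is at least 1/6.7 = 0.1493, and contributing 0 is dominant otherwise.
Zane and Yuki clear that bar, contributing 49 each; the remaining 6 contribute 0. Total contributed: 98.
Cora keeps 49 and receives 6.7 × 98 × 6/43 = 91.62 from the shared-resources pool, for a payoff of 140.62.

140.62 hours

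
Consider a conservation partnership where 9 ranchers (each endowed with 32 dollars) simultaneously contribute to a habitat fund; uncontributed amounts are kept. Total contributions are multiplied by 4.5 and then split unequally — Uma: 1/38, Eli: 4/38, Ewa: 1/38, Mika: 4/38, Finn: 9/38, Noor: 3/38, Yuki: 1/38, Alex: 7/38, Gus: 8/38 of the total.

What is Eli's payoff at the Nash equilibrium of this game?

47.16 dollars

Player j's private return per contributed unit is 4.5 × (j's share). Contributing is weakly dominant for j when that share is at least 1/4.5 = 0.2222, and contributing 0 is dominant otherwise.
Finn alone (share 9/38) is above the threshold, contributing 32; the remaining 8 contribute 0. Total contributed: 32.
Eli keeps 32 and receives 4.5 × 32 × 4/38 = 15.16 from the habitat fund, for a payoff of 47.16.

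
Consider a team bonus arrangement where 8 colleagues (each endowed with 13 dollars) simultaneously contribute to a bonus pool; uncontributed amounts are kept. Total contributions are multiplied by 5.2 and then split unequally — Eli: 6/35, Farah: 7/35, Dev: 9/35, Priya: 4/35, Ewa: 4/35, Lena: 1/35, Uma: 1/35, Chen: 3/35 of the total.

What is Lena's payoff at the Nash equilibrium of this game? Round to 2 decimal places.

16.86 dollars

Player j's private return per contributed unit is 5.2 × (j's share). Contributing is weakly dominant for j when that share is at least 1/5.2 = 0.1923, and contributing 0 is dominant otherwise.
The shares above 0.1923 belong to Farah and Dev, contributing 13 each; the remaining 6 contribute 0. Total contributed: 26.
Lena keeps 13 and receives 5.2 × 26 × 1/35 = 3.86 from the bonus pool, for a payoff of 16.86.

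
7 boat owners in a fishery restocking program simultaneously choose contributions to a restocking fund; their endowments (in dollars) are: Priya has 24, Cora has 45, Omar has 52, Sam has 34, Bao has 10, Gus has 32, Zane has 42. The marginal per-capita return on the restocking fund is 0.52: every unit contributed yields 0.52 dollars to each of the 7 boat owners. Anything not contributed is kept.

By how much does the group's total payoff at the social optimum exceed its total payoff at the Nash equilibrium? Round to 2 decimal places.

630.96 dollars

The private return per contributed unit is 0.52 < 1 for everyone, so the Nash equilibrium is zero contribution and the group total is Σ E_j = 24 + 45 + 52 + 34 + 10 + 32 + 42 = 239.
Each contributed unit returns 3.640 to the group, so the social optimum is full contribution by everyone: group total = 3.640 × 239 = 869.96.
Efficiency loss = (3.640 − 1) × 239 = 630.96.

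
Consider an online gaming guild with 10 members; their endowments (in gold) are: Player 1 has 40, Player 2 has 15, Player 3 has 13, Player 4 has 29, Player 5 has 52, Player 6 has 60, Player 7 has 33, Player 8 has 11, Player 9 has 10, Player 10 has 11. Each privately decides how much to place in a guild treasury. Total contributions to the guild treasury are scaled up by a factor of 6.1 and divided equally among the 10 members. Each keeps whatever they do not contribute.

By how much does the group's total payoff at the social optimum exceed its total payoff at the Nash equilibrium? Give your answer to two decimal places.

The private return per contributed unit is 6.1/10 = 0.6100 < 1 for every player regardless of endowment, so the Nash equilibrium is zero contribution and the group total is Σ E_j = 40 + 15 + 13 + 29 + 52 + 60 + 33 + 11 + 10 + 11 = 274.
Each contributed unit returns 6.100 to the group, so the social optimum is full contribution by everyone: group total = 6.100 × 274 = 1671.40.
Efficiency loss = (6.100 − 1) × 274 = 1397.40.

1397.40 gold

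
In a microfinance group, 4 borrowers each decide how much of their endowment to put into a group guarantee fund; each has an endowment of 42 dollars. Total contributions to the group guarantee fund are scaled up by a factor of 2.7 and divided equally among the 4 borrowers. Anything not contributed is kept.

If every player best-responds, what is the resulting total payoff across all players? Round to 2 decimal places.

168.00 dollars

Each contributed unit returns 2.7/4 = 0.6750 to its contributor — below 1 — so contributing 0 is dominant for every player. At the Nash equilibrium everyone keeps their 42, and the group total is 4 × 42 = 168.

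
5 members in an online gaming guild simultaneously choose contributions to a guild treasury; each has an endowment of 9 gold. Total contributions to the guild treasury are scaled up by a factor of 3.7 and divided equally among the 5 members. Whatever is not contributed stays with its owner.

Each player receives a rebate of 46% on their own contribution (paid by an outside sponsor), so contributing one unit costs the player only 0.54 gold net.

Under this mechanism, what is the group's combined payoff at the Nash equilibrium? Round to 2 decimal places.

187.20 gold

With the mechanism, a contributed unit returns (3.7/5) / 0.54 = 1.3704 per unit of net cost to the contributor — now above 1 — so contributing fully is weakly dominant for every player.
At the Nash equilibrium everyone contributes 9. Group total payoff = 5 × (9 × 0.46 + 3.7 × 9) = 187.20.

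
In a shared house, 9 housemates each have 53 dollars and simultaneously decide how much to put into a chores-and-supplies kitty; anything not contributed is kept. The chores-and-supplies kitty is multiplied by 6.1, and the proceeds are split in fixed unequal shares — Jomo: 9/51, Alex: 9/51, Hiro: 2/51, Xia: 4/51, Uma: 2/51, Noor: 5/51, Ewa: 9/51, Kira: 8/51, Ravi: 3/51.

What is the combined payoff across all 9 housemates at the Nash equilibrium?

1287.90 dollars

Player j's private return per contributed unit is 6.1 × (j's share). Contributing is weakly dominant for j when that share is at least 1/6.1 = 0.1639, and contributing 0 is dominant otherwise.
The shares above 0.1639 belong to Jomo, Alex and Ewa, contributing 53 each; the remaining 6 contribute 0. Total contributed: 159.
The chores-and-supplies kitty pays out 6.1 × 159 = 969.90 in total (split across the unequal shares, but the aggregate is all that matters for the group sum).
The 6 free-riders keep 53 each, adding 318. Group total = 318 + 969.90 = 1287.90.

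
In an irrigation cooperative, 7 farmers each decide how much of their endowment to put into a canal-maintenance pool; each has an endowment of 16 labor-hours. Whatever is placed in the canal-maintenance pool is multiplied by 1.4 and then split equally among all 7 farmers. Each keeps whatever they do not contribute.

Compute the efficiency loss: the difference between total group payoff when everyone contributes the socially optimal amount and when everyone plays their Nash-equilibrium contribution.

44.80 labor-hours

Each contributed unit returns 1.4/7 = 0.2000 to its contributor — below 1 — so contributing 0 is dominant for every player. At the Nash equilibrium everyone keeps their 16, and the group total is 7 × 16 = 112.
Each contributed unit returns 1.400 to the group as a whole (0.2000 to each of 7 players), which exceeds 1, so the social optimum is full contribution: group total = 1.400 × 112 = 156.80.
Efficiency loss = 156.80 − 112 = 44.80.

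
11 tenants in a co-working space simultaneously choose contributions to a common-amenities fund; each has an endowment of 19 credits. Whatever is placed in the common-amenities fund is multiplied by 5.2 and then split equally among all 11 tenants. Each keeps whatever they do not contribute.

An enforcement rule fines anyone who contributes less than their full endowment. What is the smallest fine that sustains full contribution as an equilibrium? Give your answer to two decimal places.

Given the others contribute fully, the best deviation is to contribute 0 (any partial contribution still incurs the fine and gives up units whose private return 0.4727 is below 1).
Deviating from 19 to 0 saves 19 credits but forfeits the deviator's share of the drop in the common-amenities fund: 5.2/11 × 19 = 8.98.
So the deviation gain is 19 − 8.98 = 10.02, and the fine must be at least 10.02 credits to wipe it out.

10.02 credits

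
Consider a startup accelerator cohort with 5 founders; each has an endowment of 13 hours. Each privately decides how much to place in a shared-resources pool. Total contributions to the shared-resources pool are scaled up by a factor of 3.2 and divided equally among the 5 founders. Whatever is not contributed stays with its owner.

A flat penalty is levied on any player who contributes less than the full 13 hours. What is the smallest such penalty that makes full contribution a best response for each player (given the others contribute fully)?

Given the others contribute fully, the best deviation is to contribute 0 (any partial contribution still incurs the fine and gives up units whose private return 0.6400 is below 1).
Deviating from 13 to 0 saves 13 hours but forfeits the deviator's share of the drop in the shared-resources pool: 3.2/5 × 13 = 8.32.
So the deviation gain is 13 − 8.32 = 4.68, and the fine must be at least 4.68 hours to wipe it out.

4.68 hours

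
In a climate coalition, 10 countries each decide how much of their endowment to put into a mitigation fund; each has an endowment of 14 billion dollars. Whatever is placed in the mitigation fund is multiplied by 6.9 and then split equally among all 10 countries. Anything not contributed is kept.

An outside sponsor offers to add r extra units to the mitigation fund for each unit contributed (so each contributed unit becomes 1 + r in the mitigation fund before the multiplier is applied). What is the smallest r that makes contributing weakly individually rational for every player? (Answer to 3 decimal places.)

0.449

With matching at rate r, one contributed unit becomes (1 + r) in the mitigation fund and returns 6.9 × (1 + r) / 10 to the contributor.
Setting this equal to 1: 1 + r = 10/6.9 = 1.4493.
So the minimum matching rate is r = 1.4493 − 1 = 0.449.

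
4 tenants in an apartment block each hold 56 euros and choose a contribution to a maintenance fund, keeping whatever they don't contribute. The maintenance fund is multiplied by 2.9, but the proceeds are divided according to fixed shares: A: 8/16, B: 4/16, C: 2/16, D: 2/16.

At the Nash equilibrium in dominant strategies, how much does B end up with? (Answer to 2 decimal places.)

96.60 euros

Player j's private return per contributed unit is 2.9 × (j's share). Contributing is weakly dominant for j when that share is at least 1/2.9 = 0.3448, and contributing 0 is dominant otherwise.
The only share above 0.3448 is A's 8/16, contributing 56; the remaining 3 contribute 0. Total contributed: 56.
B keeps 56 and receives 2.9 × 56 × 4/16 = 40.60 from the maintenance fund, for a payoff of 96.60.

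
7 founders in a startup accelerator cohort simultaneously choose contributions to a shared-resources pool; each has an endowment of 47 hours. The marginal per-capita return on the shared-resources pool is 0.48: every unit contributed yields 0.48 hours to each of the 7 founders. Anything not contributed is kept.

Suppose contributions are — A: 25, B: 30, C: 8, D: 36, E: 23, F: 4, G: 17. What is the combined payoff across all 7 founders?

666.48 hours

Total contributed: 25 + 30 + 8 + 36 + 23 + 4 + 17 = 143; total kept: 7 × 47 − 143 = 186.
The shared-resources pool pays out 0.48 × 7 × 143 = 480.48 in aggregate.
Group total = 186 + 480.48 = 666.48.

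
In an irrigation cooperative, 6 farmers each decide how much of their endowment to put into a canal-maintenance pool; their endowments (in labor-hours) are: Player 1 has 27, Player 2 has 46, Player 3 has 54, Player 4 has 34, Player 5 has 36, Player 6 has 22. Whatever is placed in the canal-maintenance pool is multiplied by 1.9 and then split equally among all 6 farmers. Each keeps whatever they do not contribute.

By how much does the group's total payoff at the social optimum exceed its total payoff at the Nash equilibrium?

197.10 labor-hours

The private return per contributed unit is 1.9/6 = 0.3167 < 1 for every player regardless of endowment, so the Nash equilibrium is zero contribution and the group total is Σ E_j = 27 + 46 + 54 + 34 + 36 + 22 = 219.
Each contributed unit returns 1.900 to the group, so the social optimum is full contribution by everyone: group total = 1.900 × 219 = 416.10.
Efficiency loss = (1.900 − 1) × 219 = 197.10.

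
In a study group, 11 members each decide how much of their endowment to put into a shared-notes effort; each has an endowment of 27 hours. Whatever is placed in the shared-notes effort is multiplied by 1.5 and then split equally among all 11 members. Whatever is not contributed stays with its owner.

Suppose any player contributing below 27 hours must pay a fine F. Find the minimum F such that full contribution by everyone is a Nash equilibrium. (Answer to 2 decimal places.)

23.32 hours

Given the others contribute fully, the best deviation is to contribute 0 (any partial contribution still incurs the fine and gives up units whose private return 0.1364 is below 1).
Deviating from 27 to 0 saves 27 hours but forfeits the deviator's share of the drop in the shared-notes effort: 1.5/11 × 27 = 3.68.
So the deviation gain is 27 − 3.68 = 23.32, and the fine must be at least 23.32 hours to wipe it out.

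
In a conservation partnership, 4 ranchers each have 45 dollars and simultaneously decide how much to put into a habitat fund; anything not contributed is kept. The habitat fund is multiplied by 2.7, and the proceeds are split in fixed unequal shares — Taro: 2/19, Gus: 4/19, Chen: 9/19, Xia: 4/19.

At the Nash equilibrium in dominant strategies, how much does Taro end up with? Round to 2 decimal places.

57.79 dollars

A player with share s gets back 2.7·s per unit contributed, so full contribution is dominant for anyone with s > 1/2.7 = 0.3704 and zero contribution is dominant for anyone below.
The only share above 0.3704 is Chen's 9/19, contributing 45; the remaining 3 contribute 0. Total contributed: 45.
Taro keeps 45 and receives 2.7 × 45 × 2/19 = 12.79 from the habitat fund, for a payoff of 57.79.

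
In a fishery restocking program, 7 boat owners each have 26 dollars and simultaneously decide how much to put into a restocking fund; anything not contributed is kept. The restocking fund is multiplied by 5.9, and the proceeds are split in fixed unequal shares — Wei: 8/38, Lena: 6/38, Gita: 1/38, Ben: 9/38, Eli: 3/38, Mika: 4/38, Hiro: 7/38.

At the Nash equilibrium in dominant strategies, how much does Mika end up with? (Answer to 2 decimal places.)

Player j's private return per contributed unit is 5.9 × (j's share). Contributing is weakly dominant for j when that share is at least 1/5.9 = 0.1695, and contributing 0 is dominant otherwise.
Wei, Ben and Hiro clear that bar, contributing 26 each; the remaining 4 contribute 0. Total contributed: 78.
Mika keeps 26 and receives 5.9 × 78 × 4/38 = 48.44 from the restocking fund, for a payoff of 74.44.

74.44 dollars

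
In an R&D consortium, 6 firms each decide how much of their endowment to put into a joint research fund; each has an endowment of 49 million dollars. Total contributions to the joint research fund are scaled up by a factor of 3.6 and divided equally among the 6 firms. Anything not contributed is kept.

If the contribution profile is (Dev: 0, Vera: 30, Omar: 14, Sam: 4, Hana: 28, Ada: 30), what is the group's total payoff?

Total contributed: 0 + 30 + 14 + 4 + 28 + 30 = 106; total kept: 6 × 49 − 106 = 188.
The joint research fund pays out 3.6 × 106 = 381.60 in aggregate.
Group total = 188 + 381.60 = 569.60.

569.60 million dollars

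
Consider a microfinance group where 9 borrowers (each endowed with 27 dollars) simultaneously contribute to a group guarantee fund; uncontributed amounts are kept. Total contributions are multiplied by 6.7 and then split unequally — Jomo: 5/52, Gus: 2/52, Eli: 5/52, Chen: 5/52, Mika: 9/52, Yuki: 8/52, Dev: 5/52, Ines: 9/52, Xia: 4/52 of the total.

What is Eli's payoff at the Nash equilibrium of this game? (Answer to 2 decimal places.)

79.18 dollars

Player j's private return per contributed unit is 6.7 × (j's share). Contributing is weakly dominant for j when that share is at least 1/6.7 = 0.1493, and contributing 0 is dominant otherwise.
The shares above 0.1493 belong to Mika, Yuki and Ines, contributing 27 each; the remaining 6 contribute 0. Total contributed: 81.
Eli keeps 27 and receives 6.7 × 81 × 5/52 = 52.18 from the group guarantee fund, for a payoff of 79.18.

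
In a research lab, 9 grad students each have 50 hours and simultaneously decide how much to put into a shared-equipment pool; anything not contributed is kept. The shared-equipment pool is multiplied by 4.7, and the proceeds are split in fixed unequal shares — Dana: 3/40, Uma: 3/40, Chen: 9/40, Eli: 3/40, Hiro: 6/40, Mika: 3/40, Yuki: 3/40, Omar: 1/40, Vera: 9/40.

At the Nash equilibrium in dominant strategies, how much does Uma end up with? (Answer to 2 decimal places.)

A player with share s gets back 4.7·s per unit contributed, so full contribution is dominant for anyone with s > 1/4.7 = 0.2128 and zero contribution is dominant for anyone below.
Chen and Vera clear that bar, contributing 50 each; the remaining 7 contribute 0. Total contributed: 100.
Uma keeps 50 and receives 4.7 × 100 × 3/40 = 35.25 from the shared-equipment pool, for a payoff of 85.25.

85.25 hours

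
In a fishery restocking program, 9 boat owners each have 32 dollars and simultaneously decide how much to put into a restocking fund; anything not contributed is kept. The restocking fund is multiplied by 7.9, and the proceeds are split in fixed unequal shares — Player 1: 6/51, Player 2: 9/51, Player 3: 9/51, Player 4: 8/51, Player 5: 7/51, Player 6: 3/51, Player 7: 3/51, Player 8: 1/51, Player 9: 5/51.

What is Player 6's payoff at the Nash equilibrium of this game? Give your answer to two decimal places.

91.48 dollars

Each unit j contributes comes back to j as 7.9 × (j's share), so j prefers to contribute only if that share exceeds 1/7.9 = 0.1266; otherwise keeping the unit dominates.
Player 2, Player 3, Player 4 and Player 5 are above the threshold, contributing 32 each; the remaining 5 contribute 0. Total contributed: 128.
Player 6 keeps 32 and receives 7.9 × 128 × 3/51 = 59.48 from the restocking fund, for a payoff of 91.48.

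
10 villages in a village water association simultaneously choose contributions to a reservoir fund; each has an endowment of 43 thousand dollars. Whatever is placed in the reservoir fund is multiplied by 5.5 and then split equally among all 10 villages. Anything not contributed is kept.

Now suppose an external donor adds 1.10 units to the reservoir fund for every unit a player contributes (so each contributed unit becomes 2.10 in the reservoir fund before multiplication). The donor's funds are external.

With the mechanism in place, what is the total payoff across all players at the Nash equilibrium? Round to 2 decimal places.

The effective private return per unit is now 5.5 × 2.10 / 10 = 1.1550 > 1, so every player's dominant strategy flips to full contribution.
So the Nash equilibrium is full contribution by all 10; the group earns 5.5 × 2.10 × 430 = 4966.50.

4966.50 thousand dollars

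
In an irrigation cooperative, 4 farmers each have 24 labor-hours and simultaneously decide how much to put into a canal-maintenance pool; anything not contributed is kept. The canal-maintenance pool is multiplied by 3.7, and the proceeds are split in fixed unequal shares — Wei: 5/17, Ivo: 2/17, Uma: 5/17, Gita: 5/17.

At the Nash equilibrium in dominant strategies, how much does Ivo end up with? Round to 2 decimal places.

55.34 labor-hours

Each unit j contributes comes back to j as 3.7 × (j's share), so j prefers to contribute only if that share exceeds 1/3.7 = 0.2703; otherwise keeping the unit dominates.
Wei, Uma and Gita are above the threshold, contributing 24 each; the remaining 1 contribute 0. Total contributed: 72.
Ivo keeps 24 and receives 3.7 × 72 × 2/17 = 31.34 from the canal-maintenance pool, for a payoff of 55.34.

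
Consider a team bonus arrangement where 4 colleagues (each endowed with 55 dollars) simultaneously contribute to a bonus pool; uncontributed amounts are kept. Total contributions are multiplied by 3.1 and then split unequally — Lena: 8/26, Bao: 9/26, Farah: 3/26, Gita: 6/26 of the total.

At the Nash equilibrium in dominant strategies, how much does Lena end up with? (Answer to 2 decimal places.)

A player with share s gets back 3.1·s per unit contributed, so full contribution is dominant for anyone with s > 1/3.1 = 0.3226 and zero contribution is dominant for anyone below.
The only share above 0.3226 is Bao's 9/26, contributing 55; the remaining 3 contribute 0. Total contributed: 55.
Lena keeps 55 and receives 3.1 × 55 × 8/26 = 52.46 from the bonus pool, for a payoff of 107.46.

107.46 dollars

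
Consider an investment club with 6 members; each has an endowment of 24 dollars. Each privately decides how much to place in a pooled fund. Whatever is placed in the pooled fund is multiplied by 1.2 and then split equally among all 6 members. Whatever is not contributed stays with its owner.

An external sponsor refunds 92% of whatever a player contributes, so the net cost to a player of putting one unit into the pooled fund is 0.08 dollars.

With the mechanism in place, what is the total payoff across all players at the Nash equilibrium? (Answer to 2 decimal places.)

With the mechanism, a contributed unit returns (1.2/6) / 0.08 = 2.5000 per unit of net cost to the contributor — now above 1 — so contributing fully is weakly dominant for every player.
At the Nash equilibrium everyone contributes 24. Group total payoff = 6 × (24 × 0.92 + 1.2 × 24) = 305.28.

305.28 dollars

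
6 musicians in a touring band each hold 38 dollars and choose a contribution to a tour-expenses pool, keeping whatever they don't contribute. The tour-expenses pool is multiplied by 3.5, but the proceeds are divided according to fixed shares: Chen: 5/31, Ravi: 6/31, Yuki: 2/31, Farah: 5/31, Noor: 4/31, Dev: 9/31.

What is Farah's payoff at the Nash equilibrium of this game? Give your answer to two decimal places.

59.45 dollars

Player j's private return per contributed unit is 3.5 × (j's share). Contributing is weakly dominant for j when that share is at least 1/3.5 = 0.2857, and contributing 0 is dominant otherwise.
The only share above 0.2857 is Dev's 9/31, contributing 38; the remaining 5 contribute 0. Total contributed: 38.
Farah keeps 38 and receives 3.5 × 38 × 5/31 = 21.45 from the tour-expenses pool, for a payoff of 59.45.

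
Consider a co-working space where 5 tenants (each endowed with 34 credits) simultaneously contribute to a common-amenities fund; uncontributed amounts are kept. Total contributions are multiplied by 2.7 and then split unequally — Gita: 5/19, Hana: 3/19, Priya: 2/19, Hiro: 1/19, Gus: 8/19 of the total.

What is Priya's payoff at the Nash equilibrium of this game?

A player with share s gets back 2.7·s per unit contributed, so full contribution is dominant for anyone with s > 1/2.7 = 0.3704 and zero contribution is dominant for anyone below.
The only share above 0.3704 is Gus's 8/19, contributing 34; the remaining 4 contribute 0. Total contributed: 34.
Priya keeps 34 and receives 2.7 × 34 × 2/19 = 9.66 from the common-amenities fund, for a payoff of 43.66.

43.66 credits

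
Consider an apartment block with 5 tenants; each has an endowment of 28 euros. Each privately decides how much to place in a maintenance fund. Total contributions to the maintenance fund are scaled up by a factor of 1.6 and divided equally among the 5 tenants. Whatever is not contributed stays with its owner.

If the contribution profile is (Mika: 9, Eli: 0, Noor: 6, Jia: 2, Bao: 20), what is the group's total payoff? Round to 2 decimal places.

Total contributed: 9 + 0 + 6 + 2 + 20 = 37; total kept: 5 × 28 − 37 = 103.
The maintenance fund pays out 1.6 × 37 = 59.20 in aggregate.
Group total = 103 + 59.20 = 162.20.

162.20 euros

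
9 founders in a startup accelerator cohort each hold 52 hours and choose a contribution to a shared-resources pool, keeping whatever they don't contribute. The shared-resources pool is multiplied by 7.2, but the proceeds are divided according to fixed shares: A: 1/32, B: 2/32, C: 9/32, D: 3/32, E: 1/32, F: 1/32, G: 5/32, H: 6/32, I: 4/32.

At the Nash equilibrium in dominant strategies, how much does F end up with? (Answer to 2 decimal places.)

Player j's private return per contributed unit is 7.2 × (j's share). Contributing is weakly dominant for j when that share is at least 1/7.2 = 0.1389, and contributing 0 is dominant otherwise.
The shares above 0.1389 belong to C, G and H, contributing 52 each; the remaining 6 contribute 0. Total contributed: 156.
F keeps 52 and receives 7.2 × 156 × 1/32 = 35.10 from the shared-resources pool, for a payoff of 87.10.

87.10 hours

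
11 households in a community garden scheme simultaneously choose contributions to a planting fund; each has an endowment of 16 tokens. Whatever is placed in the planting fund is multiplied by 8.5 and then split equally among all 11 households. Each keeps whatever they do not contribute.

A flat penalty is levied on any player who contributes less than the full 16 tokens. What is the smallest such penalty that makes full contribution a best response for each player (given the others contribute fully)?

Given the others contribute fully, the best deviation is to contribute 0 (any partial contribution still incurs the fine and gives up units whose private return 0.7727 is below 1).
Deviating from 16 to 0 saves 16 tokens but forfeits the deviator's share of the drop in the planting fund: 8.5/11 × 16 = 12.36.
So the deviation gain is 16 − 12.36 = 3.64, and the fine must be at least 3.64 tokens to wipe it out.

3.64 tokens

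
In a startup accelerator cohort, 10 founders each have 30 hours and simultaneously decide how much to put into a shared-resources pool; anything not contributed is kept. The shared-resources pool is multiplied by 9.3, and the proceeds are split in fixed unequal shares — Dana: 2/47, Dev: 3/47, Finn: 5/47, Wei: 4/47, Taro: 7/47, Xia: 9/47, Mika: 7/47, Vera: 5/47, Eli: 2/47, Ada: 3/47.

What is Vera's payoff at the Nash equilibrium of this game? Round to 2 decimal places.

Player j's private return per contributed unit is 9.3 × (j's share). Contributing is weakly dominant for j when that share is at least 1/9.3 = 0.1075, and contributing 0 is dominant otherwise.
Taro, Xia and Mika are above the threshold, contributing 30 each; the remaining 7 contribute 0. Total contributed: 90.
Vera keeps 30 and receives 9.3 × 90 × 5/47 = 89.04 from the shared-resources pool, for a payoff of 119.04.

119.04 hours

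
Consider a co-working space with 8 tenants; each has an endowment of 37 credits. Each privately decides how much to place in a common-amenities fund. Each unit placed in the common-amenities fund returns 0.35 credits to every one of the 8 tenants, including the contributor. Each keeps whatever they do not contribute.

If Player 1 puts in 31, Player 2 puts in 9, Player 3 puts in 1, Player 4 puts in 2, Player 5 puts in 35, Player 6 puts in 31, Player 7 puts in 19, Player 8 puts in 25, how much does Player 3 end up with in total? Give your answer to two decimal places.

89.55 credits

Total contributed: 31 + 9 + 1 + 2 + 35 + 31 + 19 + 25 = 153.
Each receives 0.35 × 153 = 53.55 from the common-amenities fund.
Player 3 keeps 37 − 1 = 36, so Player 3's payoff is 36 + 53.55 = 89.55.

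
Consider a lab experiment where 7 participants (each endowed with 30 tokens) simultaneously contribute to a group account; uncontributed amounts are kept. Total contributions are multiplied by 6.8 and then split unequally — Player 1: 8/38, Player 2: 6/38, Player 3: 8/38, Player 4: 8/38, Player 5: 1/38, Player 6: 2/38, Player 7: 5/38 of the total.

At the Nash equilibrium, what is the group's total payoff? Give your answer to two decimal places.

Each unit j contributes comes back to j as 6.8 × (j's share), so j prefers to contribute only if that share exceeds 1/6.8 = 0.1471; otherwise keeping the unit dominates.
Player 1, Player 2, Player 3 and Player 4 are above the threshold, contributing 30 each; the remaining 3 contribute 0. Total contributed: 120.
The group account pays out 6.8 × 120 = 816.00 in total (split across the unequal shares, but the aggregate is all that matters for the group sum).
The 3 free-riders keep 30 each, adding 90. Group total = 90 + 816.00 = 906.00.

906.00 tokens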